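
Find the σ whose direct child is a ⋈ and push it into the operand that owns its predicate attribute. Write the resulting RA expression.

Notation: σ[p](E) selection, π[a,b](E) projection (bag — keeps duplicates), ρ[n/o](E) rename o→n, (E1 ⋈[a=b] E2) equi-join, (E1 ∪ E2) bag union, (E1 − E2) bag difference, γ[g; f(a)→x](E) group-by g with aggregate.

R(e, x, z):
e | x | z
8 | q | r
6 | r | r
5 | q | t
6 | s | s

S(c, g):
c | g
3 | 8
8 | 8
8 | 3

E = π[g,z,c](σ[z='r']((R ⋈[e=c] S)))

σ filters on z, owned by the left side.
E' = π[g,z,c]((σ[z='r'](R) ⋈[e=c] S))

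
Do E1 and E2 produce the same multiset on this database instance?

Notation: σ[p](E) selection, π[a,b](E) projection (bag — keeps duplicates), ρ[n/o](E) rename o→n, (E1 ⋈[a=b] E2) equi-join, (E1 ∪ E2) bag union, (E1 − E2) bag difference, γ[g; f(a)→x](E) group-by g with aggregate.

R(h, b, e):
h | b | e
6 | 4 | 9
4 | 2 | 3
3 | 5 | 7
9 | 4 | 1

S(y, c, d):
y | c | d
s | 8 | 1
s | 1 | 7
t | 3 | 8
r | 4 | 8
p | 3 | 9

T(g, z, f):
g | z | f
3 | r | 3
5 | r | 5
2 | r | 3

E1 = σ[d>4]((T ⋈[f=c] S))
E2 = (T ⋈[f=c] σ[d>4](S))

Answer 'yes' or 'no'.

E1 stepwise |·|:
  T → 3
  S → 5
  (T ⋈[f=c] S) → 4
  σ[d>4]((T ⋈[f=c] S)) → 4
E2 stepwise |·|:
  T → 3
  S → 5
  σ[d>4](S) → 4
  (T ⋈[f=c] σ[d>4](S)) → 4

E1 and E2 produce the same multiset:
g | z | f | y | c | d
2 | r | 3 | p | 3 | 9
2 | r | 3 | t | 3 | 8
3 | r | 3 | p | 3 | 9
3 | r | 3 | t | 3 | 8

yes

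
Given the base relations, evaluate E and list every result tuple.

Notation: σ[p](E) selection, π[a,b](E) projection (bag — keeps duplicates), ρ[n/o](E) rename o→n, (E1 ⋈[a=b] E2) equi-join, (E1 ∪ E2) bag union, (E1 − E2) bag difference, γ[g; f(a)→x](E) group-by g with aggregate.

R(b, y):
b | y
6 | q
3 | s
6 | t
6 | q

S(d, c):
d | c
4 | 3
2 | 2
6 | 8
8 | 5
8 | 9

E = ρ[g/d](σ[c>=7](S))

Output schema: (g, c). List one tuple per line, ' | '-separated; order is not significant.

Stepwise |·|:
  S → 5
  σ[c>=7](S) → 2
  ρ[g/d](σ[c>=7](S)) → 2

== RESULT ==
g | c
6 | 8
8 | 9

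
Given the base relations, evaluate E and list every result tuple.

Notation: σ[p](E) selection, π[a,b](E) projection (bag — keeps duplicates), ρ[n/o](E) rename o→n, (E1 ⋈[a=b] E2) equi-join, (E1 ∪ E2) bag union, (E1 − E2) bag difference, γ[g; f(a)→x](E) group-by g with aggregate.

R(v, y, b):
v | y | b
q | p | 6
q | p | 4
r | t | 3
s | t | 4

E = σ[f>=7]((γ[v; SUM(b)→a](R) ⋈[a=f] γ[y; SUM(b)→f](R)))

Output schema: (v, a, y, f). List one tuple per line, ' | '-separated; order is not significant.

Row counts bottom-up:
  R → 4
  γ[v; SUM(b)→a](R) → 3
  R → 4
  γ[y; SUM(b)→f](R) → 2
  (γ[v; SUM(b)→a](R) ⋈[a=f] γ[y; SUM(b)→f](R)) → 1
  σ[f>=7]((γ[v; SUM(b)→a](R) ⋈[a=f] γ[y; SUM(b)→f](R))) → 1

== RESULT ==
v | a | y | f
q | 10 | p | 10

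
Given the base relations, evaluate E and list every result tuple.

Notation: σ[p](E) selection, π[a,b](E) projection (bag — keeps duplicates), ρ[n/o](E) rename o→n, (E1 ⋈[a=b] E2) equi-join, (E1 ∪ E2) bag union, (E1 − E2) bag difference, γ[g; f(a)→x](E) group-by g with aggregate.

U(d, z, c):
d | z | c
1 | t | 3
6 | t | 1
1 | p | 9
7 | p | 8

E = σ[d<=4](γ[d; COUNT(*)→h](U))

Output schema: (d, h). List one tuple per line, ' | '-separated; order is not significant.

Stepwise |·|:
  U → 4
  γ[d; COUNT(*)→h](U) → 3
  σ[d<=4](γ[d; COUNT(*)→h](U)) → 1

== RESULT ==
d | h
1 | 2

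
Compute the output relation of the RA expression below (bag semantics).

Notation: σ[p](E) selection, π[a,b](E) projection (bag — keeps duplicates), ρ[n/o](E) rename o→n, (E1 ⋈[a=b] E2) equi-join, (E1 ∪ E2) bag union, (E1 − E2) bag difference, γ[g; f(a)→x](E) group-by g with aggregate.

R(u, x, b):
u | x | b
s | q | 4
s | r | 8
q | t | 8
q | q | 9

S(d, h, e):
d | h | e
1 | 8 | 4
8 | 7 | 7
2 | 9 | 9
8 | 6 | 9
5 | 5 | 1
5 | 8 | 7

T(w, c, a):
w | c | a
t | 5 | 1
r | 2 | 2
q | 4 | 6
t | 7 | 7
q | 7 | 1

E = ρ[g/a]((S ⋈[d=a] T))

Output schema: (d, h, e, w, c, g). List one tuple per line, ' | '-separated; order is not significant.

Row counts bottom-up:
  S → 6
  T → 5
  (S ⋈[d=a] T) → 3
  ρ[g/a]((S ⋈[d=a] T)) → 3

== RESULT ==
d | h | e | w | c | g
1 | 8 | 4 | q | 7 | 1
1 | 8 | 4 | t | 5 | 1
2 | 9 | 9 | r | 2 | 2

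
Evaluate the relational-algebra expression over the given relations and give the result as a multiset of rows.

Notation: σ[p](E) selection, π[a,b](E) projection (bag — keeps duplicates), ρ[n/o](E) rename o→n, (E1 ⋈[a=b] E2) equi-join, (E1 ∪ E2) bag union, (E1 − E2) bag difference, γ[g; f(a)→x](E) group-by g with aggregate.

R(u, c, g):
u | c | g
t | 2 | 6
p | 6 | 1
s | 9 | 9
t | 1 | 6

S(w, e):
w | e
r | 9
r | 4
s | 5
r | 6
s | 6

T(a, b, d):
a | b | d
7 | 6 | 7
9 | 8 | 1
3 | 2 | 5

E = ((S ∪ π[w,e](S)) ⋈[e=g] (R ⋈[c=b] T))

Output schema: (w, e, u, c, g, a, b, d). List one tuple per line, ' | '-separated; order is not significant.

Stepwise |·|:
  S → 5
  S → 5
  π[w,e](S) → 5
  (S ∪ π[w,e](S)) → 10
  R → 4
  T → 3
  (R ⋈[c=b] T) → 2
  ((S ∪ π[w,e](S)) ⋈[e=g] (R ⋈[c=b] T)) → 4

== RESULT ==
w | e | u | c | g | a | b | d
r | 6 | t | 2 | 6 | 3 | 2 | 5
r | 6 | t | 2 | 6 | 3 | 2 | 5
s | 6 | t | 2 | 6 | 3 | 2 | 5
s | 6 | t | 2 | 6 | 3 | 2 | 5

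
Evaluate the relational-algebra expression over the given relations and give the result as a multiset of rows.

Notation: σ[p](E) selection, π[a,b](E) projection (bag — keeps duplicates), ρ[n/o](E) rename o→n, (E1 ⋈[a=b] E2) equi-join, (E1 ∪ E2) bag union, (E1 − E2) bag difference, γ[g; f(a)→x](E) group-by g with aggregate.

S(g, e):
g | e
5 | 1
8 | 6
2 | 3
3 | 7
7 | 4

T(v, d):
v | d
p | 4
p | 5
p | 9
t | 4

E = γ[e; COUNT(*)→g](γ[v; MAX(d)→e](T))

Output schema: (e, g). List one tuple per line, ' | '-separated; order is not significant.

Per-node cardinality:
  T → 4
  γ[v; MAX(d)→e](T) → 2
  γ[e; COUNT(*)→g](γ[v; MAX(d)→e](T)) → 2

== RESULT ==
e | g
4 | 1
9 | 1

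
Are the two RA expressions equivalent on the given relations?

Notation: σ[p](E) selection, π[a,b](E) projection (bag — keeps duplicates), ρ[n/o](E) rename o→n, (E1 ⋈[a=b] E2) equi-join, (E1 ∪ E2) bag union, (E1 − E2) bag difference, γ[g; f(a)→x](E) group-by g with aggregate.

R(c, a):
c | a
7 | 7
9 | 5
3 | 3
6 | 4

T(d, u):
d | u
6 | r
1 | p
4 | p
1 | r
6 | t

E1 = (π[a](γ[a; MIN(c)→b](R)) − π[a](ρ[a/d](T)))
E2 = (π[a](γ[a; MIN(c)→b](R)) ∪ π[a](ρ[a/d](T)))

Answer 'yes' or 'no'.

E1 per-node cardinality:
  R → 4
  γ[a; MIN(c)→b](R) → 4
  π[a](γ[a; MIN(c)→b](R)) → 4
  T → 5
  ρ[a/d](T) → 5
  π[a](ρ[a/d](T)) → 5
  (π[a](γ[a; MIN(c)→b](R)) − π[a](ρ[a/d](T))) → 3
E2 per-node cardinality:
  R → 4
  γ[a; MIN(c)→b](R) → 4
  π[a](γ[a; MIN(c)→b](R)) → 4
  T → 5
  ρ[a/d](T) → 5
  π[a](ρ[a/d](T)) → 5
  (π[a](γ[a; MIN(c)→b](R)) ∪ π[a](ρ[a/d](T))) → 9

E1 result:
a
3
5
7
E2 result:
a
1
1
3
4
4
5
6
6
7
Witness: (6,) appears 0× in E1 but 2× in E2.

no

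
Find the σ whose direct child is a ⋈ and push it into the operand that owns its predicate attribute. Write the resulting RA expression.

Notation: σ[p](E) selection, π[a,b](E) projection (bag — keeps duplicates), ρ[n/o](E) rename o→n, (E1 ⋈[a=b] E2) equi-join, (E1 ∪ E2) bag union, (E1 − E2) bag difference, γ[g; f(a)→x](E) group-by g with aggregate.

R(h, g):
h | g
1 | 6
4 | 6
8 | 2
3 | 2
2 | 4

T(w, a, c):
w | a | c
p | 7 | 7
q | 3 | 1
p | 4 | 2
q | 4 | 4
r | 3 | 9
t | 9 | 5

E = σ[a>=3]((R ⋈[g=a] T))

σ filters on a, owned by the right side.
E' = (R ⋈[g=a] σ[a>=3](T))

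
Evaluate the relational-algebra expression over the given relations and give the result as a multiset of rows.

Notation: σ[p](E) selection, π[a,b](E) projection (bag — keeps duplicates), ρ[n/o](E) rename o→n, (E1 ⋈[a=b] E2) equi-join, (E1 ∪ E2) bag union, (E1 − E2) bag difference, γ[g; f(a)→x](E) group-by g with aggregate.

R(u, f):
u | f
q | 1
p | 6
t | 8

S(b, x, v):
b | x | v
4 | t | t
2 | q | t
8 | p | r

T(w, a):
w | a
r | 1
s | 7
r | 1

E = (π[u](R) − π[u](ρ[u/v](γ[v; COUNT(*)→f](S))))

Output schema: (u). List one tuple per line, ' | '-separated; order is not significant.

Row counts bottom-up:
  R → 3
  π[u](R) → 3
  S → 3
  γ[v; COUNT(*)→f](S) → 2
  ρ[u/v](γ[v; COUNT(*)→f](S)) → 2
  π[u](ρ[u/v](γ[v; COUNT(*)→f](S))) → 2
  (π[u](R) − π[u](ρ[u/v](γ[v; COUNT(*)→f](S)))) → 2

== RESULT ==
u
p
q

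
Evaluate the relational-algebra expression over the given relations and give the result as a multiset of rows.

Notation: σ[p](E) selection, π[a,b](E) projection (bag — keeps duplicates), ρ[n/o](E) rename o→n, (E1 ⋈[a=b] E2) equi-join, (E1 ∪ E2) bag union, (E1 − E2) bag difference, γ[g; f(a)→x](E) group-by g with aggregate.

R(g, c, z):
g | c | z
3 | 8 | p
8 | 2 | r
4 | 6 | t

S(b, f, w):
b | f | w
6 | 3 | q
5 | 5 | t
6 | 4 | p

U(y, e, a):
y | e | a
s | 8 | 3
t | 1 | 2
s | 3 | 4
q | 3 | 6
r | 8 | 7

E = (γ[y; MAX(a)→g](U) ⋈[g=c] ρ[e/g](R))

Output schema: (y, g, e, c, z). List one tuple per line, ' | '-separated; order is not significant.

Row counts bottom-up:
  U → 5
  γ[y; MAX(a)→g](U) → 4
  R → 3
  ρ[e/g](R) → 3
  (γ[y; MAX(a)→g](U) ⋈[g=c] ρ[e/g](R)) → 2

== RESULT ==
y | g | e | c | z
q | 6 | 4 | 6 | t
t | 2 | 8 | 2 | r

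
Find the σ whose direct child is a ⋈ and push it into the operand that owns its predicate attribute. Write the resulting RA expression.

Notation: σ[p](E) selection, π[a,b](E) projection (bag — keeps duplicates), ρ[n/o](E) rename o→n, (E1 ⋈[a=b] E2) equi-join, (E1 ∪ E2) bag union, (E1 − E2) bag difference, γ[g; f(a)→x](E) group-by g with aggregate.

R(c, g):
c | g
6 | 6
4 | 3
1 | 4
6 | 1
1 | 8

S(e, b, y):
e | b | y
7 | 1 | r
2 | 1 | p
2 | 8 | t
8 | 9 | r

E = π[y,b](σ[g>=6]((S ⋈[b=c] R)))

σ filters on g, owned by the right side.
E' = π[y,b]((S ⋈[b=c] σ[g>=6](R)))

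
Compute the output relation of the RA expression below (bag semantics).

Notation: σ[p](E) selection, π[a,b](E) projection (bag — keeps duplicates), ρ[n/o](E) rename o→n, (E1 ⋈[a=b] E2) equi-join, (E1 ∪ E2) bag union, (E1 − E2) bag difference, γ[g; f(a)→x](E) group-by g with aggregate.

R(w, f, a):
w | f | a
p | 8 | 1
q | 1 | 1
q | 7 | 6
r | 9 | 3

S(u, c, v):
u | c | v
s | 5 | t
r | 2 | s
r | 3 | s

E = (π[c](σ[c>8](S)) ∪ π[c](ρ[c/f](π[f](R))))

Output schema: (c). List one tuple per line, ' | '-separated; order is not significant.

Row counts bottom-up:
  S → 3
  σ[c>8](S) → 0
  π[c](σ[c>8](S)) → 0
  R → 4
  π[f](R) → 4
  ρ[c/f](π[f](R)) → 4
  π[c](ρ[c/f](π[f](R))) → 4
  (π[c](σ[c>8](S)) ∪ π[c](ρ[c/f](π[f](R)))) → 4

== RESULT ==
c
1
7
8
9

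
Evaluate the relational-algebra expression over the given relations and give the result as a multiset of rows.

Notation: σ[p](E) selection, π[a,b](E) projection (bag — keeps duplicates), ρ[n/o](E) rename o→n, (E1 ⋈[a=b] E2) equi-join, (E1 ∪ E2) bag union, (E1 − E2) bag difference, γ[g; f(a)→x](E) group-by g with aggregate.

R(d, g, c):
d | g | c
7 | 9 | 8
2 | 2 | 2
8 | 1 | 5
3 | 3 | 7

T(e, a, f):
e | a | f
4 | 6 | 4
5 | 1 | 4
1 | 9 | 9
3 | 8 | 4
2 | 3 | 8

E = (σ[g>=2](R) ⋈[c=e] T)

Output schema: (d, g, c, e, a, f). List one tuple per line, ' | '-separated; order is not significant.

Row counts bottom-up:
  R → 4
  σ[g>=2](R) → 3
  T → 5
  (σ[g>=2](R) ⋈[c=e] T) → 1

== RESULT ==
d | g | c | e | a | f
2 | 2 | 2 | 2 | 3 | 8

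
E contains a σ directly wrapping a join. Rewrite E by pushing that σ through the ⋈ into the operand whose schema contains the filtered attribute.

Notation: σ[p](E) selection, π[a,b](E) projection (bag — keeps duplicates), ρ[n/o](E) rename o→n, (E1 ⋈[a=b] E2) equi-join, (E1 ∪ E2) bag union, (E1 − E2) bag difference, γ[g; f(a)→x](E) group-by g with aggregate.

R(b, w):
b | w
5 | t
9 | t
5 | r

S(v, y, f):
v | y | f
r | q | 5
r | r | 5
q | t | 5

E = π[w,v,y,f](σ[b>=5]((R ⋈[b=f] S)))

σ filters on b, owned by the left side.
E' = π[w,v,y,f]((σ[b>=5](R) ⋈[b=f] S))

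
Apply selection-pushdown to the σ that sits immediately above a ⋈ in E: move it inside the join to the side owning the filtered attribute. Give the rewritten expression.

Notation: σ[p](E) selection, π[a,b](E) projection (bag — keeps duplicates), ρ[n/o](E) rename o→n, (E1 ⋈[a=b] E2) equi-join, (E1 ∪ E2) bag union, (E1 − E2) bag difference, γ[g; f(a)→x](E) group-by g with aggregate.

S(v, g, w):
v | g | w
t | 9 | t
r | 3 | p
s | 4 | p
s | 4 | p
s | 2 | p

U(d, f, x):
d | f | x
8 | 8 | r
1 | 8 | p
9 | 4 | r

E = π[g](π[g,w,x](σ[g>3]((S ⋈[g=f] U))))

σ filters on g, owned by the left side.
E' = π[g](π[g,w,x]((σ[g>3](S) ⋈[g=f] U)))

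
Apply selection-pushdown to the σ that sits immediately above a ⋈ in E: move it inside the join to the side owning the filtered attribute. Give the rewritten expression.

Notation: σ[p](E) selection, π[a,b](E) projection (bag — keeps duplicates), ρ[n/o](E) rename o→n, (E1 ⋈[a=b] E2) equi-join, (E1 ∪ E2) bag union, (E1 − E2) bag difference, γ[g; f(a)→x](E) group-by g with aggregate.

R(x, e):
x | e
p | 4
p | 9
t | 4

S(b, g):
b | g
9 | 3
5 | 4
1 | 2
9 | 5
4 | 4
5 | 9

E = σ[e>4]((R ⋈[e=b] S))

σ filters on e, owned by the left side.
E' = (σ[e>4](R) ⋈[e=b] S)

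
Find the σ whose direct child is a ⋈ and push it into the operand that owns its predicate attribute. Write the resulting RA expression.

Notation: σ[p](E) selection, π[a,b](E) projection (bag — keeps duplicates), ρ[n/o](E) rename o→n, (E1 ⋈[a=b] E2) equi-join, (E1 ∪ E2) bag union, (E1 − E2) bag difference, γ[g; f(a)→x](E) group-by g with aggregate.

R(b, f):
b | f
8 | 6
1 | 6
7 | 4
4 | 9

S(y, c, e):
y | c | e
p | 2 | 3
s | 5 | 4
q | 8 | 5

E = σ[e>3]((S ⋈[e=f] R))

σ filters on e, owned by the left side.
E' = (σ[e>3](S) ⋈[e=f] R)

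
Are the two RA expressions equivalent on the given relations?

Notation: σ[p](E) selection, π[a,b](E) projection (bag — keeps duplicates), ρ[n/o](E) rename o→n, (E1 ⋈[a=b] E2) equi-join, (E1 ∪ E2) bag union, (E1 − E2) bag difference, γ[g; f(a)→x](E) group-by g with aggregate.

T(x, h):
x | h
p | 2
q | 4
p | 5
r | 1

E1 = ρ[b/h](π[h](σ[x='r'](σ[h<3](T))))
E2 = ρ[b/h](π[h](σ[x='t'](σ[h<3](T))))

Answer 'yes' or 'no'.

E1 row counts bottom-up:
  T → 4
  σ[h<3](T) → 2
  σ[x='r'](σ[h<3](T)) → 1
  π[h](σ[x='r'](σ[h<3](T))) → 1
  ρ[b/h](π[h](σ[x='r'](σ[h<3](T)))) → 1
E2 row counts bottom-up:
  T → 4
  σ[h<3](T) → 2
  σ[x='t'](σ[h<3](T)) → 0
  π[h](σ[x='t'](σ[h<3](T))) → 0
  ρ[b/h](π[h](σ[x='t'](σ[h<3](T)))) → 0

E1 result:
b
1
E2 result:
b
(0 rows)
Witness: (1,) appears 1× in E1 but 0× in E2.

no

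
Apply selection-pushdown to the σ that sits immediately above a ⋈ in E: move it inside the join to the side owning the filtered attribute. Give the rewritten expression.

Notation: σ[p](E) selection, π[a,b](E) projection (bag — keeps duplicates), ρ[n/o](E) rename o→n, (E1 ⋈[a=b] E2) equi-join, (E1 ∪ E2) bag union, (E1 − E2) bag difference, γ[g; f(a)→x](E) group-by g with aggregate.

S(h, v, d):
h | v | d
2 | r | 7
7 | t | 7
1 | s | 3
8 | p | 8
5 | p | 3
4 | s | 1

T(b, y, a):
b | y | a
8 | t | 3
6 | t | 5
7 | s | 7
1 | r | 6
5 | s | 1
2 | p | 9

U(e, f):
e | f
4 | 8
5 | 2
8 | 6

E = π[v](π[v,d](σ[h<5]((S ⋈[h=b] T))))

σ filters on h, owned by the left side.
E' = π[v](π[v,d]((σ[h<5](S) ⋈[h=b] T)))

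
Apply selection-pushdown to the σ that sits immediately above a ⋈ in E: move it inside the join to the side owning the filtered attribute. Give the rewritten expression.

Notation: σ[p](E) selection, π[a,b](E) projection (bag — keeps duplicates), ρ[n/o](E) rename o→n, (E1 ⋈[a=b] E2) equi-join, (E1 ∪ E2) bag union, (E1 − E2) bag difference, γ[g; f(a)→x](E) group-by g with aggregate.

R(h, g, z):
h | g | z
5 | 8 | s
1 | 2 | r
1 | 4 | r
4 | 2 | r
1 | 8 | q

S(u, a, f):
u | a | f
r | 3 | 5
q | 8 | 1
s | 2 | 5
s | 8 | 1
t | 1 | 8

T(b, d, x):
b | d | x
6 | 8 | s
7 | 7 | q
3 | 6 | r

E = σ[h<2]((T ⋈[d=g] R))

σ filters on h, owned by the right side.
E' = (T ⋈[d=g] σ[h<2](R))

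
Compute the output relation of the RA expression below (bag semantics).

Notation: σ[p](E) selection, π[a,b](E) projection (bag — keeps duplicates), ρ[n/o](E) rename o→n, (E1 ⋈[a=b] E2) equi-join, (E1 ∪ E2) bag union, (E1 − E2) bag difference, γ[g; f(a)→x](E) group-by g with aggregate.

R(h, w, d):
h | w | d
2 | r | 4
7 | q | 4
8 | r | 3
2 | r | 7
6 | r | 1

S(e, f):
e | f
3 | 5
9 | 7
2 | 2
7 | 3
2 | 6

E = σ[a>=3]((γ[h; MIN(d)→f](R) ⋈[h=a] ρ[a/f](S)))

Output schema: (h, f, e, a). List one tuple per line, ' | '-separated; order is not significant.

Stepwise |·|:
  R → 5
  γ[h; MIN(d)→f](R) → 4
  S → 5
  ρ[a/f](S) → 5
  (γ[h; MIN(d)→f](R) ⋈[h=a] ρ[a/f](S)) → 3
  σ[a>=3]((γ[h; MIN(d)→f](R) ⋈[h=a] ρ[a/f](S))) → 2

== RESULT ==
h | f | e | a
6 | 1 | 2 | 6
7 | 4 | 9 | 7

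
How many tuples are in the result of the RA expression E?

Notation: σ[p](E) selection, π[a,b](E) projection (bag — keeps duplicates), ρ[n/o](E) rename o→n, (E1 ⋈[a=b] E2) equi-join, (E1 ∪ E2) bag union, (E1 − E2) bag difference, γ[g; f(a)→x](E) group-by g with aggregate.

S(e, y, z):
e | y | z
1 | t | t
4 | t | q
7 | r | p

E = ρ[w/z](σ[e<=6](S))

Row counts bottom-up:
  S → 3
  σ[e<=6](S) → 2
  ρ[w/z](σ[e<=6](S)) → 2

|E| = 2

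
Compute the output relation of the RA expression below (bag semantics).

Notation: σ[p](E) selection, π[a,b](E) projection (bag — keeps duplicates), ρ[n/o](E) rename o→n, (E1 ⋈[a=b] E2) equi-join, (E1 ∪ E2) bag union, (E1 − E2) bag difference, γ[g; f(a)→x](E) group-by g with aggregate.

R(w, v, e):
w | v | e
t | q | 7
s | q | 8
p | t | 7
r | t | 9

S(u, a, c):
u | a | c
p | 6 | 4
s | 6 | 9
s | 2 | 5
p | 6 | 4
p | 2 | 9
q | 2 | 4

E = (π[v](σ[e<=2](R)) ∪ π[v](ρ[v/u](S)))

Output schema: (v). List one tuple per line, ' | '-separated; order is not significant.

Subexpression sizes:
  R → 4
  σ[e<=2](R) → 0
  π[v](σ[e<=2](R)) → 0
  S → 6
  ρ[v/u](S) → 6
  π[v](ρ[v/u](S)) → 6
  (π[v](σ[e<=2](R)) ∪ π[v](ρ[v/u](S))) → 6

== RESULT ==
v
p
p
p
q
s
s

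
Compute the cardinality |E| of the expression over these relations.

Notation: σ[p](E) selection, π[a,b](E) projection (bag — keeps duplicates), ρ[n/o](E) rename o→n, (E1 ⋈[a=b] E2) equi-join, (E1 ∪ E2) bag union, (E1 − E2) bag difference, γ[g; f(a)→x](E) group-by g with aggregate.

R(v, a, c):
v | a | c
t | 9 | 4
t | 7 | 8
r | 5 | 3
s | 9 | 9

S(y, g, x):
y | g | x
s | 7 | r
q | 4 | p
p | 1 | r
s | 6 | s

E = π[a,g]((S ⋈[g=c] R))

Per-node cardinality:
  S → 4
  R → 4
  (S ⋈[g=c] R) → 1
  π[a,g]((S ⋈[g=c] R)) → 1

|E| = 1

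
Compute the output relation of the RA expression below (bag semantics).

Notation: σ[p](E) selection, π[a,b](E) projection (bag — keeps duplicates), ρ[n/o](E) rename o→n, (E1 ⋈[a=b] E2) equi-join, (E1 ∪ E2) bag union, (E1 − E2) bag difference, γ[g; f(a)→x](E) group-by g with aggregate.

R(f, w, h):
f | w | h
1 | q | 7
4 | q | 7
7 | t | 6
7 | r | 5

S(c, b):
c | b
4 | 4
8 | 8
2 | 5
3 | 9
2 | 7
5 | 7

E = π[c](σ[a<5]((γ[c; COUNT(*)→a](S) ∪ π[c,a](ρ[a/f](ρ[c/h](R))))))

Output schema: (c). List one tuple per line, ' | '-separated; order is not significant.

Stepwise |·|:
  S → 6
  γ[c; COUNT(*)→a](S) → 5
  R → 4
  ρ[c/h](R) → 4
  ρ[a/f](ρ[c/h](R)) → 4
  π[c,a](ρ[a/f](ρ[c/h](R))) → 4
  (γ[c; COUNT(*)→a](S) ∪ π[c,a](ρ[a/f](ρ[c/h](R)))) → 9
  σ[a<5]((γ[c; COUNT(*)→a](S) ∪ π[c,a](ρ[a/f](ρ[c/h](R))))) → 7
  π[c](σ[a<5]((γ[c; COUNT(*)→a](S) ∪ π[c,a](ρ[a/f](ρ[c/h](R)))))) → 7

== RESULT ==
c
2
3
4
5
7
7
8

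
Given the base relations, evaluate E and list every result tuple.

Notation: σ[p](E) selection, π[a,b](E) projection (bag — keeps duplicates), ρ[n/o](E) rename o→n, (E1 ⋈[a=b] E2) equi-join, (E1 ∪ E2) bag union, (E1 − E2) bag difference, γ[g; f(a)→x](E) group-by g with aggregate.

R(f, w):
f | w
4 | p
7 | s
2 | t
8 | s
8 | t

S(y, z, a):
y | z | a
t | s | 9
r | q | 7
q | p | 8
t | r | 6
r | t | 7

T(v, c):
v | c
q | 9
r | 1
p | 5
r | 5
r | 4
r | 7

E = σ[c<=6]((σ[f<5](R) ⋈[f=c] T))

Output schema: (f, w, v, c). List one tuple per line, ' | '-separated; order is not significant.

Row counts bottom-up:
  R → 5
  σ[f<5](R) → 2
  T → 6
  (σ[f<5](R) ⋈[f=c] T) → 1
  σ[c<=6]((σ[f<5](R) ⋈[f=c] T)) → 1

== RESULT ==
f | w | v | c
4 | p | r | 4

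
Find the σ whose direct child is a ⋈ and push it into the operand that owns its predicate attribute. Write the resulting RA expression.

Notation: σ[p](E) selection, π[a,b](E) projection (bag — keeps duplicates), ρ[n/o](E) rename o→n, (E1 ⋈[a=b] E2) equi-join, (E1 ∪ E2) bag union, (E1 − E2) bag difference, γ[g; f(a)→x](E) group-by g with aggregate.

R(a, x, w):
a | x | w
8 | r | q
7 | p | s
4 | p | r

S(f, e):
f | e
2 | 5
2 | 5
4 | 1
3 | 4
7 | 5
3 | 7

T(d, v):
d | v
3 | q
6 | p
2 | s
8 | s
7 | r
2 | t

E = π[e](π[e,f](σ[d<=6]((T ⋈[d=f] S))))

σ filters on d, owned by the left side.
E' = π[e](π[e,f]((σ[d<=6](T) ⋈[d=f] S)))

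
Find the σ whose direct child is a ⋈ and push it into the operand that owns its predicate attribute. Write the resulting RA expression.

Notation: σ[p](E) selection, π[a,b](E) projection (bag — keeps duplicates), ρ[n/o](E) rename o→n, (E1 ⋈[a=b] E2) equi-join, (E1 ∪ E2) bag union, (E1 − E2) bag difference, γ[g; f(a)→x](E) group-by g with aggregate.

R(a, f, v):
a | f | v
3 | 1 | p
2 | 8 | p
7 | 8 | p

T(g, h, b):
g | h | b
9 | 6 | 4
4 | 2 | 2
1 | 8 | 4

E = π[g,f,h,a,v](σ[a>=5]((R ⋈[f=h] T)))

σ filters on a, owned by the left side.
E' = π[g,f,h,a,v]((σ[a>=5](R) ⋈[f=h] T))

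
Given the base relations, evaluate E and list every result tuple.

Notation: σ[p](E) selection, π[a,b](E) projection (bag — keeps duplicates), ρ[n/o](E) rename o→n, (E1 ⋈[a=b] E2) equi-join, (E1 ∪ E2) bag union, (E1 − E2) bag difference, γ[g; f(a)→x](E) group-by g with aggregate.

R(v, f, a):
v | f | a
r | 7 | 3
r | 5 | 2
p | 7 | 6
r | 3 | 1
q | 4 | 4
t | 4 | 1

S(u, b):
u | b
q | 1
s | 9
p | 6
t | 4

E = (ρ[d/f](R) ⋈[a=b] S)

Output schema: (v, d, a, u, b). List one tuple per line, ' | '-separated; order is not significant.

Per-node cardinality:
  R → 6
  ρ[d/f](R) → 6
  S → 4
  (ρ[d/f](R) ⋈[a=b] S) → 4

== RESULT ==
v | d | a | u | b
p | 7 | 6 | p | 6
q | 4 | 4 | t | 4
r | 3 | 1 | q | 1
t | 4 | 1 | q | 1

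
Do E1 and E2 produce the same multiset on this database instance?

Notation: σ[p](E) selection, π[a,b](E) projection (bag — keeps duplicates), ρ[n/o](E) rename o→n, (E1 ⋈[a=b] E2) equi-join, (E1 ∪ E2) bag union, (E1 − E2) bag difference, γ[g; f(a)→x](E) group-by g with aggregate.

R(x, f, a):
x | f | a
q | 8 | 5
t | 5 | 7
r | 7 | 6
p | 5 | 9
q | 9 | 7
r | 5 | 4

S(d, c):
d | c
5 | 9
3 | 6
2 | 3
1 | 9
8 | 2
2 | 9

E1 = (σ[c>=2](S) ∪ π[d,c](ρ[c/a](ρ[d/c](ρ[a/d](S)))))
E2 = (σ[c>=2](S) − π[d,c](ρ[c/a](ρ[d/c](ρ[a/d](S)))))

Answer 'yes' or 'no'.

E1 stepwise |·|:
  S → 6
  σ[c>=2](S) → 6
  S → 6
  ρ[a/d](S) → 6
  ρ[d/c](ρ[a/d](S)) → 6
  ρ[c/a](ρ[d/c](ρ[a/d](S))) → 6
  π[d,c](ρ[c/a](ρ[d/c](ρ[a/d](S)))) → 6
  (σ[c>=2](S) ∪ π[d,c](ρ[c/a](ρ[d/c](ρ[a/d](S))))) → 12
E2 stepwise |·|:
  S → 6
  σ[c>=2](S) → 6
  S → 6
  ρ[a/d](S) → 6
  ρ[d/c](ρ[a/d](S)) → 6
  ρ[c/a](ρ[d/c](ρ[a/d](S))) → 6
  π[d,c](ρ[c/a](ρ[d/c](ρ[a/d](S)))) → 6
  (σ[c>=2](S) − π[d,c](ρ[c/a](ρ[d/c](ρ[a/d](S))))) → 6

E1 result:
d | c
1 | 9
2 | 3
2 | 8
2 | 9
3 | 2
3 | 6
5 | 9
6 | 3
8 | 2
9 | 1
9 | 2
9 | 5
E2 result:
d | c
1 | 9
2 | 3
2 | 9
3 | 6
5 | 9
8 | 2
Witness: (9, 1) appears 1× in E1 but 0× in E2.

no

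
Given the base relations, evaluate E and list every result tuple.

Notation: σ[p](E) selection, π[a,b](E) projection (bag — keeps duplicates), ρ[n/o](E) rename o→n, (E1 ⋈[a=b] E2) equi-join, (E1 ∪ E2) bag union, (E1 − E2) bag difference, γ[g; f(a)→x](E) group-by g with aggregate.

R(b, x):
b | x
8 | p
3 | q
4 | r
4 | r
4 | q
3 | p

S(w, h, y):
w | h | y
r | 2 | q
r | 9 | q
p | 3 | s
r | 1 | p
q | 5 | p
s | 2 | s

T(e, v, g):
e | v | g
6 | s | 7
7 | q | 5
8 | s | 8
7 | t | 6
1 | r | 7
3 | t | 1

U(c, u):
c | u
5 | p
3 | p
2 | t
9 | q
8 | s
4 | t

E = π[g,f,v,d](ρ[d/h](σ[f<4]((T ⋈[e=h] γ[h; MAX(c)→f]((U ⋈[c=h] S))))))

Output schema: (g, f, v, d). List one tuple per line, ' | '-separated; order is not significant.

Subexpression sizes:
  T → 6
  U → 6
  S → 6
  (U ⋈[c=h] S) → 5
  γ[h; MAX(c)→f]((U ⋈[c=h] S)) → 4
  (T ⋈[e=h] γ[h; MAX(c)→f]((U ⋈[c=h] S))) → 1
  σ[f<4]((T ⋈[e=h] γ[h; MAX(c)→f]((U ⋈[c=h] S)))) → 1
  ρ[d/h](σ[f<4]((T ⋈[e=h] γ[h; MAX(c)→f]((U ⋈[c=h] S))))) → 1
  π[g,f,v,d](ρ[d/h](σ[f<4]((T ⋈[e=h] γ[h; MAX(c)→f]((U ⋈[c=h] S)))))) → 1

== RESULT ==
g | f | v | d
1 | 3 | t | 3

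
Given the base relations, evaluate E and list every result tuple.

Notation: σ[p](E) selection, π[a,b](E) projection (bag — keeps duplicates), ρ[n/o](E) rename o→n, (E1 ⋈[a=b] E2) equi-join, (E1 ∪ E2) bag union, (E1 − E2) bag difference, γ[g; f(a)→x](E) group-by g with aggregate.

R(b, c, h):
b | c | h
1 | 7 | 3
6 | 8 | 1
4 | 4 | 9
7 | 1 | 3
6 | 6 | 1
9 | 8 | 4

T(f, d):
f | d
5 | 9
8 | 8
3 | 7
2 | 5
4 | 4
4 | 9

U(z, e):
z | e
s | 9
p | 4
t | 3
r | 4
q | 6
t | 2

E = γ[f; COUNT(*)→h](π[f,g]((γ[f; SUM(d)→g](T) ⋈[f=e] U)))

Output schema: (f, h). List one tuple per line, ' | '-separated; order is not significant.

Per-node cardinality:
  T → 6
  γ[f; SUM(d)→g](T) → 5
  U → 6
  (γ[f; SUM(d)→g](T) ⋈[f=e] U) → 4
  π[f,g]((γ[f; SUM(d)→g](T) ⋈[f=e] U)) → 4
  γ[f; COUNT(*)→h](π[f,g]((γ[f; SUM(d)→g](T) ⋈[f=e] U))) → 3

== RESULT ==
f | h
2 | 1
3 | 1
4 | 2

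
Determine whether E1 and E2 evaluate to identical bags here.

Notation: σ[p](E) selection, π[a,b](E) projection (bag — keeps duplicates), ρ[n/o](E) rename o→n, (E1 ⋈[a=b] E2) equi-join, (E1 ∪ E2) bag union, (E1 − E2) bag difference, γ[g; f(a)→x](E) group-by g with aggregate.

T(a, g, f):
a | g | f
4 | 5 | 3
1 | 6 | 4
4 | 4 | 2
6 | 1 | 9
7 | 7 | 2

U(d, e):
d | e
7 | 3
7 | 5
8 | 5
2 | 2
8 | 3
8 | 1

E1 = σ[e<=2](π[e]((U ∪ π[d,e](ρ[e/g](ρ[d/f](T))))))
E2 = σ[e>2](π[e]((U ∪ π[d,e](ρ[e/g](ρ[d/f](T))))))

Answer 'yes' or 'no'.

E1 subexpression sizes:
  U → 6
  T → 5
  ρ[d/f](T) → 5
  ρ[e/g](ρ[d/f](T)) → 5
  π[d,e](ρ[e/g](ρ[d/f](T))) → 5
  (U ∪ π[d,e](ρ[e/g](ρ[d/f](T)))) → 11
  π[e]((U ∪ π[d,e](ρ[e/g](ρ[d/f](T))))) → 11
  σ[e<=2](π[e]((U ∪ π[d,e](ρ[e/g](ρ[d/f](T)))))) → 3
E2 subexpression sizes:
  U → 6
  T → 5
  ρ[d/f](T) → 5
  ρ[e/g](ρ[d/f](T)) → 5
  π[d,e](ρ[e/g](ρ[d/f](T))) → 5
  (U ∪ π[d,e](ρ[e/g](ρ[d/f](T)))) → 11
  π[e]((U ∪ π[d,e](ρ[e/g](ρ[d/f](T))))) → 11
  σ[e>2](π[e]((U ∪ π[d,e](ρ[e/g](ρ[d/f](T)))))) → 8

E1 result:
e
1
1
2
E2 result:
e
3
3
4
5
5
5
6
7
Witness: (6,) appears 0× in E1 but 1× in E2.

no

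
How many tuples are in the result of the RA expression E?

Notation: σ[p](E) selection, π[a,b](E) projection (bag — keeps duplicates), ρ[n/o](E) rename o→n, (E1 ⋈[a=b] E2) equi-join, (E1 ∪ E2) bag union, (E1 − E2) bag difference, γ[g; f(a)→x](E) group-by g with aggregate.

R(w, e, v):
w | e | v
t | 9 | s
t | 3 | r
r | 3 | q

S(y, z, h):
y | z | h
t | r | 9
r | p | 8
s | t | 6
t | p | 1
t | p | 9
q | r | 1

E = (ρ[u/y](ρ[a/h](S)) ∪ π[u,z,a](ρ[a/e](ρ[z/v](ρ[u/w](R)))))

Stepwise |·|:
  S → 6
  ρ[a/h](S) → 6
  ρ[u/y](ρ[a/h](S)) → 6
  R → 3
  ρ[u/w](R) → 3
  ρ[z/v](ρ[u/w](R)) → 3
  ρ[a/e](ρ[z/v](ρ[u/w](R))) → 3
  π[u,z,a](ρ[a/e](ρ[z/v](ρ[u/w](R)))) → 3
  (ρ[u/y](ρ[a/h](S)) ∪ π[u,z,a](ρ[a/e](ρ[z/v](ρ[u/w](R))))) → 9

|E| = 9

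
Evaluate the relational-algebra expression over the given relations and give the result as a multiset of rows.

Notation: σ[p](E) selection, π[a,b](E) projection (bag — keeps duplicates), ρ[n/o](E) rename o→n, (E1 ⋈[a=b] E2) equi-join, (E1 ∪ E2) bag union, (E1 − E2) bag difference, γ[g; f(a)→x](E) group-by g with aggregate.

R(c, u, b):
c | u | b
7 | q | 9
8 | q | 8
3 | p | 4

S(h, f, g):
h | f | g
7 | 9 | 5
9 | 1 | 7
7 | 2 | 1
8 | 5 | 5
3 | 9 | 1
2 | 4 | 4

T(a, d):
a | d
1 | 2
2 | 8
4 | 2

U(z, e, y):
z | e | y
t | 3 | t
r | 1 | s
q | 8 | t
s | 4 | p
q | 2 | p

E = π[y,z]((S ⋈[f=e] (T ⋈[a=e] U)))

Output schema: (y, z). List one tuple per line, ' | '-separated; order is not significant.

Per-node cardinality:
  S → 6
  T → 3
  U → 5
  (T ⋈[a=e] U) → 3
  (S ⋈[f=e] (T ⋈[a=e] U)) → 3
  π[y,z]((S ⋈[f=e] (T ⋈[a=e] U))) → 3

== RESULT ==
y | z
p | q
p | s
s | r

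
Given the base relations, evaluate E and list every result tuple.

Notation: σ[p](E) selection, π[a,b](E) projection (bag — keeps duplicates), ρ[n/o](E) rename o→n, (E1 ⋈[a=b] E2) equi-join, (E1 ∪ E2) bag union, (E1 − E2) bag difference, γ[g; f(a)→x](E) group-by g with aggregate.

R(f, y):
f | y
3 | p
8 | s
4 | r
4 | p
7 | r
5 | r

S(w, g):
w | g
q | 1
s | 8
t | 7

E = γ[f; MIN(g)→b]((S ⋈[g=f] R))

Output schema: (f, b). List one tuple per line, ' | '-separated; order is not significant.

Per-node cardinality:
  S → 3
  R → 6
  (S ⋈[g=f] R) → 2
  γ[f; MIN(g)→b]((S ⋈[g=f] R)) → 2

== RESULT ==
f | b
7 | 7
8 | 8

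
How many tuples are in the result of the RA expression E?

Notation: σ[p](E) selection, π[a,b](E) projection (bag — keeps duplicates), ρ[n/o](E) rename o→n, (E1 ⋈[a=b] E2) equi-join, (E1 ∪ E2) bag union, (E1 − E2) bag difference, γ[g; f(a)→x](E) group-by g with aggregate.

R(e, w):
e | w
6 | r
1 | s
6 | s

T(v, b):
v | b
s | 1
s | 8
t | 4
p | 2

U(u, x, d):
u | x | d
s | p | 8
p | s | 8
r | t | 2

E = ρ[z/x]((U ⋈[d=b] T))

Row counts bottom-up:
  U → 3
  T → 4
  (U ⋈[d=b] T) → 3
  ρ[z/x]((U ⋈[d=b] T)) → 3

|E| = 3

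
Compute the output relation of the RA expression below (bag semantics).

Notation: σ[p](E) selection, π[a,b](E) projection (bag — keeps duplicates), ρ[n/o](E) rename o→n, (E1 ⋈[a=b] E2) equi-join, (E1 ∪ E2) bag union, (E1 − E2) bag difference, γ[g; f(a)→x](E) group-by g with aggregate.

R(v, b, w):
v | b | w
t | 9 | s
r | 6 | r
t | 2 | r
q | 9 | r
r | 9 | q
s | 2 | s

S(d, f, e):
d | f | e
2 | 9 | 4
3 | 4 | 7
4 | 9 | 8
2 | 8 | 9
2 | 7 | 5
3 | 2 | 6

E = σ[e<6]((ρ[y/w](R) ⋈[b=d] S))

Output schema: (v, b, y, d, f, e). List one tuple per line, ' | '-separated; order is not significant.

Subexpression sizes:
  R → 6
  ρ[y/w](R) → 6
  S → 6
  (ρ[y/w](R) ⋈[b=d] S) → 6
  σ[e<6]((ρ[y/w](R) ⋈[b=d] S)) → 4

== RESULT ==
v | b | y | d | f | e
s | 2 | s | 2 | 7 | 5
s | 2 | s | 2 | 9 | 4
t | 2 | r | 2 | 7 | 5
t | 2 | r | 2 | 9 | 4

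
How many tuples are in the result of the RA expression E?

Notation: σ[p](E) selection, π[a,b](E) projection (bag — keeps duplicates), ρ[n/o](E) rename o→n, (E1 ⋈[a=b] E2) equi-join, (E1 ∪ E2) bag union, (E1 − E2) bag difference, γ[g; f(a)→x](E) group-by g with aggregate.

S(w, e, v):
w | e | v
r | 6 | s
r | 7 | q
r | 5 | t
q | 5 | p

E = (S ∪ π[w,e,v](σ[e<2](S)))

Row counts bottom-up:
  S → 4
  S → 4
  σ[e<2](S) → 0
  π[w,e,v](σ[e<2](S)) → 0
  (S ∪ π[w,e,v](σ[e<2](S))) → 4

|E| = 4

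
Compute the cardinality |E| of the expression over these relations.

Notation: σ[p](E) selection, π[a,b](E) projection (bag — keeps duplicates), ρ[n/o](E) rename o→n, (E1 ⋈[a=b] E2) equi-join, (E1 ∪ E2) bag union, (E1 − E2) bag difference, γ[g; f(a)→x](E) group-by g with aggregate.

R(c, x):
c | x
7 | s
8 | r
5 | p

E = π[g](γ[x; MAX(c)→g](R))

Row counts bottom-up:
  R → 3
  γ[x; MAX(c)→g](R) → 3
  π[g](γ[x; MAX(c)→g](R)) → 3

|E| = 3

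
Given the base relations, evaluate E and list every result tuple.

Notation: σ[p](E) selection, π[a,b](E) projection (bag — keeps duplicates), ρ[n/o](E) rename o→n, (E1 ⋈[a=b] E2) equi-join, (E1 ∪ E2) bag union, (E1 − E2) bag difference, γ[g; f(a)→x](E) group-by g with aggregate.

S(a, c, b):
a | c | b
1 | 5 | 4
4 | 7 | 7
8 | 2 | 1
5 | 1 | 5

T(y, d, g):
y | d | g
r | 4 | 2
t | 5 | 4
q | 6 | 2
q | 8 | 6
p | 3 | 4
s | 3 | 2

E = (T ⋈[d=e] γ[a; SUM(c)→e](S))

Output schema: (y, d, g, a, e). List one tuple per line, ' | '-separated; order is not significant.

Row counts bottom-up:
  T → 6
  S → 4
  γ[a; SUM(c)→e](S) → 4
  (T ⋈[d=e] γ[a; SUM(c)→e](S)) → 1

== RESULT ==
y | d | g | a | e
t | 5 | 4 | 1 | 5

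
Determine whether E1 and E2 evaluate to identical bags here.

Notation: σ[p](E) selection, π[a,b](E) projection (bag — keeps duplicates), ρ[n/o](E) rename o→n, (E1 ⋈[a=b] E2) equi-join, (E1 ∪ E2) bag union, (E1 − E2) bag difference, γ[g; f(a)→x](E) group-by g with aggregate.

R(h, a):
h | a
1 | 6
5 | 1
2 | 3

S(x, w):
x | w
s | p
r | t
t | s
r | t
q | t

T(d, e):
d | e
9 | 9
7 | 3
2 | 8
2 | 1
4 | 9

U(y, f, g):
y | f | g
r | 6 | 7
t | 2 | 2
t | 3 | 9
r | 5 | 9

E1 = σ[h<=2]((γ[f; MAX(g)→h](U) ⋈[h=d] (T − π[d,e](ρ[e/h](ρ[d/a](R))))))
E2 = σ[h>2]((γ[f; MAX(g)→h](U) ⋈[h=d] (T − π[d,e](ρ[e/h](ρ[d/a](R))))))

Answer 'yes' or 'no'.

E1 row counts bottom-up:
  U → 4
  γ[f; MAX(g)→h](U) → 4
  T → 5
  R → 3
  ρ[d/a](R) → 3
  ρ[e/h](ρ[d/a](R)) → 3
  π[d,e](ρ[e/h](ρ[d/a](R))) → 3
  (T − π[d,e](ρ[e/h](ρ[d/a](R)))) → 5
  (γ[f; MAX(g)→h](U) ⋈[h=d] (T − π[d,e](ρ[e/h](ρ[d/a](R))))) → 5
  σ[h<=2]((γ[f; MAX(g)→h](U) ⋈[h=d] (T − π[d,e](ρ[e/h](ρ[d/a](R)))))) → 2
E2 row counts bottom-up:
  U → 4
  γ[f; MAX(g)→h](U) → 4
  T → 5
  R → 3
  ρ[d/a](R) → 3
  ρ[e/h](ρ[d/a](R)) → 3
  π[d,e](ρ[e/h](ρ[d/a](R))) → 3
  (T − π[d,e](ρ[e/h](ρ[d/a](R)))) → 5
  (γ[f; MAX(g)→h](U) ⋈[h=d] (T − π[d,e](ρ[e/h](ρ[d/a](R))))) → 5
  σ[h>2]((γ[f; MAX(g)→h](U) ⋈[h=d] (T − π[d,e](ρ[e/h](ρ[d/a](R)))))) → 3

E1 result:
f | h | d | e
2 | 2 | 2 | 1
2 | 2 | 2 | 8
E2 result:
f | h | d | e
3 | 9 | 9 | 9
5 | 9 | 9 | 9
6 | 7 | 7 | 3
Witness: (2, 2, 2, 8) appears 1× in E1 but 0× in E2.

no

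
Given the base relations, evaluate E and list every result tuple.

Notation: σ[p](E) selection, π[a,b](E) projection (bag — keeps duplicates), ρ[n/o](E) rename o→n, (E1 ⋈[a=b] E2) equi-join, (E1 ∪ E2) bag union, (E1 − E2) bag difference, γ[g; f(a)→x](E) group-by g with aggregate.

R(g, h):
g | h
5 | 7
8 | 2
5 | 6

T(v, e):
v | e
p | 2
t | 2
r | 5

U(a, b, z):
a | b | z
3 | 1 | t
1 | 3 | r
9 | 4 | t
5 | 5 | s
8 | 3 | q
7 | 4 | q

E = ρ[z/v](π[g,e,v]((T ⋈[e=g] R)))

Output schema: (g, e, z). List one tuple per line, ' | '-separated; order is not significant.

Per-node cardinality:
  T → 3
  R → 3
  (T ⋈[e=g] R) → 2
  π[g,e,v]((T ⋈[e=g] R)) → 2
  ρ[z/v](π[g,e,v]((T ⋈[e=g] R))) → 2

== RESULT ==
g | e | z
5 | 5 | r
5 | 5 | r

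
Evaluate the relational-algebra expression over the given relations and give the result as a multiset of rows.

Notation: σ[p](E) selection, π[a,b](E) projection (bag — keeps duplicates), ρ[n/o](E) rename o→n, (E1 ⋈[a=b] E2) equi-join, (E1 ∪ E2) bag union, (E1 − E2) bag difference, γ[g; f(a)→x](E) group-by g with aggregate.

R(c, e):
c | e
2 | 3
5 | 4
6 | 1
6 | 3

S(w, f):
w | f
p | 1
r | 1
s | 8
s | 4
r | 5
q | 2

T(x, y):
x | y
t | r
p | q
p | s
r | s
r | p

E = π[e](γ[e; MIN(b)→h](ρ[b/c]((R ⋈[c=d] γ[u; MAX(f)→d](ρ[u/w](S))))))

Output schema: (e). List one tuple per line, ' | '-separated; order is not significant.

Per-node cardinality:
  R → 4
  S → 6
  ρ[u/w](S) → 6
  γ[u; MAX(f)→d](ρ[u/w](S)) → 4
  (R ⋈[c=d] γ[u; MAX(f)→d](ρ[u/w](S))) → 2
  ρ[b/c]((R ⋈[c=d] γ[u; MAX(f)→d](ρ[u/w](S)))) → 2
  γ[e; MIN(b)→h](ρ[b/c]((R ⋈[c=d] γ[u; MAX(f)→d](ρ[u/w](S))))) → 2
  π[e](γ[e; MIN(b)→h](ρ[b/c]((R ⋈[c=d] γ[u; MAX(f)→d](ρ[u/w](S)))))) → 2

== RESULT ==
e
3
4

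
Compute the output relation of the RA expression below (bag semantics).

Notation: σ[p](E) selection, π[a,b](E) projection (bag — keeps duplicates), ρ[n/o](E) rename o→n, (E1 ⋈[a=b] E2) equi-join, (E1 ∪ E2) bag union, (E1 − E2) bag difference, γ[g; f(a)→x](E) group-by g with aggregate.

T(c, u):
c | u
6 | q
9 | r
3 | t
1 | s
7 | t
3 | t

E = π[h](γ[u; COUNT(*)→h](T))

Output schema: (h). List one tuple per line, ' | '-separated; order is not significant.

Per-node cardinality:
  T → 6
  γ[u; COUNT(*)→h](T) → 4
  π[h](γ[u; COUNT(*)→h](T)) → 4

== RESULT ==
h
1
1
1
3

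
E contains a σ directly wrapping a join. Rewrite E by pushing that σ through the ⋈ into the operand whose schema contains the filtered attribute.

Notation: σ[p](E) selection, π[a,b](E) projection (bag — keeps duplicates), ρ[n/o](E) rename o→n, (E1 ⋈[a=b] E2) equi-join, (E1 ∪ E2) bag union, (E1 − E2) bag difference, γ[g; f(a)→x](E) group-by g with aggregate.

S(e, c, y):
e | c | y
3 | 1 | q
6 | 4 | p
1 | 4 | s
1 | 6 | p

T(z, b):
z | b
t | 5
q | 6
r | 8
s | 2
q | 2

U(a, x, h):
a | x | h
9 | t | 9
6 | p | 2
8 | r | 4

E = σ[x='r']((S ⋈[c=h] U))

σ filters on x, owned by the right side.
E' = (S ⋈[c=h] σ[x='r'](U))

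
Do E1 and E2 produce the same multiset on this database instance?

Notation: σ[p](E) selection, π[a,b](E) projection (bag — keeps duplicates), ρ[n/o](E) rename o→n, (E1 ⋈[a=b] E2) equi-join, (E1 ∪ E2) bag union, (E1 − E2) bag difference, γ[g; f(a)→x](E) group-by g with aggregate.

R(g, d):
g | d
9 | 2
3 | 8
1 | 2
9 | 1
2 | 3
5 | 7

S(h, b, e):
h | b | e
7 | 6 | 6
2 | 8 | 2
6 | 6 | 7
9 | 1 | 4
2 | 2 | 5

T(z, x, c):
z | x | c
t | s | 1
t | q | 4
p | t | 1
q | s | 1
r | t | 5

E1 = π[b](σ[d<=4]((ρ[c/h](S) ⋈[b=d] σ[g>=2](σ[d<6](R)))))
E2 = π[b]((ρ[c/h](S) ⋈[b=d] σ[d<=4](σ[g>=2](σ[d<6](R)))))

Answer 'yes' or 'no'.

E1 subexpression sizes:
  S → 5
  ρ[c/h](S) → 5
  R → 6
  σ[d<6](R) → 4
  σ[g>=2](σ[d<6](R)) → 3
  (ρ[c/h](S) ⋈[b=d] σ[g>=2](σ[d<6](R))) → 2
  σ[d<=4]((ρ[c/h](S) ⋈[b=d] σ[g>=2](σ[d<6](R)))) → 2
  π[b](σ[d<=4]((ρ[c/h](S) ⋈[b=d] σ[g>=2](σ[d<6](R))))) → 2
E2 subexpression sizes:
  S → 5
  ρ[c/h](S) → 5
  R → 6
  σ[d<6](R) → 4
  σ[g>=2](σ[d<6](R)) → 3
  σ[d<=4](σ[g>=2](σ[d<6](R))) → 3
  (ρ[c/h](S) ⋈[b=d] σ[d<=4](σ[g>=2](σ[d<6](R)))) → 2
  π[b]((ρ[c/h](S) ⋈[b=d] σ[d<=4](σ[g>=2](σ[d<6](R))))) → 2

E1 and E2 produce the same multiset:
b
1
2

yes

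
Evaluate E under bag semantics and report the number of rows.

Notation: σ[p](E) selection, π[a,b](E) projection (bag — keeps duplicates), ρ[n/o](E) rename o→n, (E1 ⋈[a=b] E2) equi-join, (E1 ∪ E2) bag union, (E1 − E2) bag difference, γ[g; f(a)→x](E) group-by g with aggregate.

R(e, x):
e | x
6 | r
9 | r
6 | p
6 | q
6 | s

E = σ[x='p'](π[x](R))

Row counts bottom-up:
  R → 5
  π[x](R) → 5
  σ[x='p'](π[x](R)) → 1

|E| = 1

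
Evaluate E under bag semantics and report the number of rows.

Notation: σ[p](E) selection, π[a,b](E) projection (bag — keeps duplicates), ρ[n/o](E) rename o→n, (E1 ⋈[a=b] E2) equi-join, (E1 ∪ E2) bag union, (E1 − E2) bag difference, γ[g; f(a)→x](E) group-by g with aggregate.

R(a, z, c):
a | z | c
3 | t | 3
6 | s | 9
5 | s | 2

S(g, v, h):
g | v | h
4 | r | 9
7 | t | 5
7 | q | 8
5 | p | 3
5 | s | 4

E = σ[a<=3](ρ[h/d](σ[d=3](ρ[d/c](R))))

Stepwise |·|:
  R → 3
  ρ[d/c](R) → 3
  σ[d=3](ρ[d/c](R)) → 1
  ρ[h/d](σ[d=3](ρ[d/c](R))) → 1
  σ[a<=3](ρ[h/d](σ[d=3](ρ[d/c](R)))) → 1

|E| = 1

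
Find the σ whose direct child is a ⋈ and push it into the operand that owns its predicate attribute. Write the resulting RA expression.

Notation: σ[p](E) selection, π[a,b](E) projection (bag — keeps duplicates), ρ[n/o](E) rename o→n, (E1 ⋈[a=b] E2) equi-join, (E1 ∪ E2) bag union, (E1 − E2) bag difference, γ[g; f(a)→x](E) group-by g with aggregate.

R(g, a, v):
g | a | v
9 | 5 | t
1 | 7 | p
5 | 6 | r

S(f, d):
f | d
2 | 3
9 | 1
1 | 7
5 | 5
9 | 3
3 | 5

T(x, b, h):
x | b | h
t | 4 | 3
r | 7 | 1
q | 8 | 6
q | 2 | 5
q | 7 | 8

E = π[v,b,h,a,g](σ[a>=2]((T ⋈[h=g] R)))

σ filters on a, owned by the right side.
E' = π[v,b,h,a,g]((T ⋈[h=g] σ[a>=2](R)))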